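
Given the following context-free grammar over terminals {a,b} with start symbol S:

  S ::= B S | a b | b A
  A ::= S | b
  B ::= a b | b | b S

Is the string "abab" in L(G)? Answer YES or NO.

CNF form of G:
  S -> B S | T0 T1 | T1 A
  A -> B S | T0 T1 | T1 A | b
  B -> T0 T1 | T1 S | b
  T0 -> a
  T1 -> b

Fill CYK table bottom-up:
  [0..0]={T0}  "a"  orig:{}
  [1..1]={A,B,T1}  "b"  orig:{A,B}
  [2..2]={T0}  "a"  orig:{}
  [3..3]={A,B,T1}  "b"  orig:{A,B}
  [0..1]={A,B,S}  "ab"
  [1..2]=∅  "ba"
  [2..3]={A,B,S}  "ab"
  [0..2]=∅  "aba"
  [1..3]={A,B,S}  "bab"
  [0..3]={A,S}  "abab"

S ∈ T[0,3] ⇒ YES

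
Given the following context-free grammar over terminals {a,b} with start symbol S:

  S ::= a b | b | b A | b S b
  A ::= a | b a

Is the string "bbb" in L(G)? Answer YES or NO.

CNF form of G:
  S -> T0 A | T0 X2 | T1 T0 | b
  A -> T0 T1 | a
  T0 -> b
  T1 -> a
  X2 -> S T0

CYK table (by increasing span):
  [0..0]={S,T0}  "b"  orig:{S}
  [1..1]={S,T0}  "b"  orig:{S}
  [2..2]={S,T0}  "b"  orig:{S}
  [0..1]={X2}  "bb"  orig:{}
  [1..2]={X2}  "bb"  orig:{}
  [0..2]={S}  "bbb"

S ∈ T[0,2] ⇒ YES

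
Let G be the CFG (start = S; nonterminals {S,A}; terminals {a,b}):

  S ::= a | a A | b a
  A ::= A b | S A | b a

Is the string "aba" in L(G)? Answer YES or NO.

CNF form of G:
  S -> T0 T1 | T1 A | a
  A -> A T0 | S A | T0 T1
  T0 -> b
  T1 -> a

CYK table (by increasing span):
  T[0,0] 'a' = {S,T1}  orig:{S}
  T[1,1] 'b' = {T0}  orig:{}
  T[2,2] 'a' = {S,T1}  orig:{S}
  T[0,1] 'ab' = ∅
  T[1,2] 'ba' = {A,S}
  T[0,2] 'aba' = {A,S}

S ∈ T[0,2] ⇒ YES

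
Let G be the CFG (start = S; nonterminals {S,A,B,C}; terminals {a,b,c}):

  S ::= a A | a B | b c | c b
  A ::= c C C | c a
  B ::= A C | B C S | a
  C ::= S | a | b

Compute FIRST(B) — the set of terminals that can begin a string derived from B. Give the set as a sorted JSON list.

FIRST iteration:
round 1:
  A via A→c C C: +{c}
  B via B→A C: +{c}
  B via B→a: +{a}
  C via C→a: +{a}
  C via C→b: +{b}
  S via S→a A: +{a}
  S via S→b c: +{b}
  S via S→c b: +{c}
  FIRST[S]={a,b,c}  FIRST[A]={c}  FIRST[B]={a,c}  FIRST[C]={a,b}
round 2:
  C via C→S: +{c}
  FIRST[S]={a,b,c}  FIRST[A]={c}  FIRST[B]={a,c}  FIRST[C]={a,b,c}
round 3: done
  FIRST[S]={a,b,c}  FIRST[A]={c}  FIRST[B]={a,c}  FIRST[C]={a,b,c}

FIRST(B) = ["a", "c"]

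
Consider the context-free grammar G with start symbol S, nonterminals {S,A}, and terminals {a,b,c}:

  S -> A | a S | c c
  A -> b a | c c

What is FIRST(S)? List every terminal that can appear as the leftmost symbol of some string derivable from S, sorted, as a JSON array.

Compute FIRST by fixpoint:
pass 1:
  A via A→b a: +{b}
  A via A→c c: +{c}
  S via S→A: +{b,c}
  S via S→a S: +{a}
  FIRST(S)={a,b,c}  FIRST(A)={b,c}
pass 2: (no change)
  FIRST(S)={a,b,c}  FIRST(A)={b,c}

FIRST(S) = ["a", "b", "c"]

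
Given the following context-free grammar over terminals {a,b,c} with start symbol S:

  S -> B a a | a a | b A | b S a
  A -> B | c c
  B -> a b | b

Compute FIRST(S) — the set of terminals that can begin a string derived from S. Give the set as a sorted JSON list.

FIRST sets, iterate to fixpoint:
iter 1:
  A via A→c c: +{c}
  B via B→a b: +{a}
  B via B→b: +{b}
  S via S→B a a: +{a,b}
  S: {a,b}  A: {c}  B: {a,b}
iter 2:
  A via A→B: +{a,b}
  S: {a,b}  A: {a,b,c}  B: {a,b}
iter 3: — fixpoint
  S: {a,b}  A: {a,b,c}  B: {a,b}

FIRST(S) = ["a", "b"]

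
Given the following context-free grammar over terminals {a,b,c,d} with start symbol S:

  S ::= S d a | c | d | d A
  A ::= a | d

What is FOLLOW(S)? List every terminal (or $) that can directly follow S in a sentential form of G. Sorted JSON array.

Compute FIRST by fixpoint:
pass 1:
  A via A→a: +{a}
  A via A→d: +{d}
  S via S→c: +{c}
  S via S→d: +{d}
  FIRST[S]={c,d}  FIRST[A]={a,d}
pass 2: (no change)
  FIRST[S]={c,d}  FIRST[A]={a,d}

FOLLOW iteration:
seed FOLLOW(S) with $
round 1:
  S→S d a: FOLLOW(S) ⊇ FIRST(d) = {d}; new: +{d}
  S→d A: FOLLOW(A) ⊇ FOLLOW(S) ⊇ {$,d}; new: +{$,d}
  FOLLOW(S)={$,d}  FOLLOW(A)={$,d}
round 2: (stable)
  FOLLOW(S)={$,d}  FOLLOW(A)={$,d}

FOLLOW(S) = ["$", "d"]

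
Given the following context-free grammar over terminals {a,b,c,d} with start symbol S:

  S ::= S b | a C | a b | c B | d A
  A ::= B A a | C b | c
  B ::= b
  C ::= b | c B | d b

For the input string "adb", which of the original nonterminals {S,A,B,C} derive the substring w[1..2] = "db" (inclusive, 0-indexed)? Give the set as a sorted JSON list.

Convert to CNF:
  S -> S T1 | T0 C | T0 T1 | T2 B | T3 A
  A -> B X4 | C T1 | c
  B -> b
  C -> T2 B | T3 T1 | b
  T0 -> a
  T1 -> b
  T2 -> c
  T3 -> d
  X4 -> A T0

CYK fill — only the sub-triangle for w[1..2]:
  cell(1,1) d: {T3}  orig:{}
  cell(2,2) b: {B,C,T1}  orig:{B,C}
  cell(1,2) db: {C}

Original NTs in T[1,2] deriving "db": ["C"]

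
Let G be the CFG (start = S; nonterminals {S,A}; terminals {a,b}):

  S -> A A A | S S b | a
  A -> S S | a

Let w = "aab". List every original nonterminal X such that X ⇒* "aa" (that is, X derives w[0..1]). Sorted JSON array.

Convert to CNF:
  S -> A X1 | S X2 | a
  A -> S S | a
  T0 -> b
  X1 -> A A
  X2 -> S T0

Fill CYK table bottom-up, restricted to cells inside w[0..1]:
  [0..0]={A,S}  "a"
  [1..1]={A,S}  "a"
  [0..1]={A,X1}  "aa"  orig:{A}

Original NTs in T[0,1] deriving "aa": ["A"]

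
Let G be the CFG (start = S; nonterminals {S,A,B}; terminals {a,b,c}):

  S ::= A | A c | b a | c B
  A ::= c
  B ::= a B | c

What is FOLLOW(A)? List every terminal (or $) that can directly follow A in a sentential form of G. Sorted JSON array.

FIRST iteration:
round 1:
  A via A→c: +{c}
  B via B→a B: +{a}
  B via B→c: +{c}
  S via S→A: +{c}
  S via S→b a: +{b}
  FIRST(S)={b,c}  FIRST(A)={c}  FIRST(B)={a,c}
round 2: (stable)
  FIRST(S)={b,c}  FIRST(A)={c}  FIRST(B)={a,c}

FOLLOW sets:
seed FOLLOW(S) with $
round 1:
  S→A: FOLLOW(A) ⊇ FOLLOW(S) ⊇ {$}; new: +{$}
  S→A c: FOLLOW(A) ⊇ FIRST(c) = {c}; new: +{c}
  S→c B: FOLLOW(B) ⊇ FOLLOW(S) ⊇ {$}; new: +{$}
  S: {$}  A: {$,c}  B: {$}
round 2: (stable)
  S: {$}  A: {$,c}  B: {$}

FOLLOW(A) = ["$", "c"]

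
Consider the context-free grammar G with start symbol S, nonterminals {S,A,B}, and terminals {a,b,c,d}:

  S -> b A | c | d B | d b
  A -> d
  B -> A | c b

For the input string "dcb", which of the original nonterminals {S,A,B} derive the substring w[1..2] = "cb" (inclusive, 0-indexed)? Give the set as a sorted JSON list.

CNF form of G:
  S -> T1 A | T2 B | T2 T1 | c
  A -> d
  B -> T0 T1 | d
  T0 -> c
  T1 -> b
  T2 -> d

Fill CYK table bottom-up — only the sub-triangle for w[1..2]:
  cell(1,1) c: {S,T0}  orig:{S}
  cell(2,2) b: {T1}  orig:{}
  cell(1,2) cb: {B}

Original NTs in T[1,2] deriving "cb": ["B"]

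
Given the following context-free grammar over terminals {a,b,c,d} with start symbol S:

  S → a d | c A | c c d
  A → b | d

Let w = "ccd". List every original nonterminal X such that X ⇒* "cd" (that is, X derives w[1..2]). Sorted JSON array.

CNF form of G:
  S -> T0 T1 | T2 A | T2 X3
  A -> b | d
  T0 -> a
  T1 -> d
  T2 -> c
  X3 -> T2 T1

CYK fill (cells [i..j] with 1 ≤ i ≤ j ≤ 2 only):
  [1..1]={T2}  "c"  orig:{}
  [2..2]={A,T1}  "d"  orig:{A}
  [1..2]={S,X3}  "cd"  orig:{S}

Original NTs in T[1,2] deriving "cd": ["S"]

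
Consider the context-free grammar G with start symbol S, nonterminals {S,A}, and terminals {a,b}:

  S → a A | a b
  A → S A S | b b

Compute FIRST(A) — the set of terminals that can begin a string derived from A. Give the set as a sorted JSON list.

Compute FIRST by fixpoint:
[1]
  A via A→b b: +{b}
  S via S→a A: +{a}
  S: {a}  A: {b}
[2]
  A via A→S A S: +{a}
  S: {a}  A: {a,b}
[3] done
  S: {a}  A: {a,b}

FIRST(A) = ["a", "b"]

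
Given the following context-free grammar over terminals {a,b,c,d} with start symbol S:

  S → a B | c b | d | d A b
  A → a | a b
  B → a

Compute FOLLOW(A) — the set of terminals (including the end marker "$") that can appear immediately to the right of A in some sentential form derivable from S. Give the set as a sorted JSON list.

FIRST sets, iterate to fixpoint:
[1]
  A via A→a: +{a}
  B via B→a: +{a}
  S via S→a B: +{a}
  S via S→c b: +{c}
  S via S→d: +{d}
  FIRST(S)={a,c,d}  FIRST(A)={a}  FIRST(B)={a}
[2] (no change)
  FIRST(S)={a,c,d}  FIRST(A)={a}  FIRST(B)={a}

FOLLOW iteration:
initialize: $ ∈ FOLLOW(S)
iter 1:
  S→a B: FOLLOW(B) ⊇ FOLLOW(S) ⊇ {$}; new: +{$}
  S→d A b: FOLLOW(A) ⊇ FIRST(b) = {b}; new: +{b}
  FOLLOW(S)={$}  FOLLOW(A)={b}  FOLLOW(B)={$}
iter 2: done
  FOLLOW(S)={$}  FOLLOW(A)={b}  FOLLOW(B)={$}

FOLLOW(A) = ["b"]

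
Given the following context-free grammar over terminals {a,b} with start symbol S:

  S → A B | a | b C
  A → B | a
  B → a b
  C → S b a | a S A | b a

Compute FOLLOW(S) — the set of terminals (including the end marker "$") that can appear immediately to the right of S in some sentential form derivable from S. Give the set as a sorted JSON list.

Compute FIRST by fixpoint:
iter 1:
  A via A→a: +{a}
  B via B→a b: +{a}
  C via C→a S A: +{a}
  C via C→b a: +{b}
  S via S→A B: +{a}
  S via S→b C: +{b}
  S: {a,b}  A: {a}  B: {a}  C: {a,b}
iter 2: (no change)
  S: {a,b}  A: {a}  B: {a}  C: {a,b}

FOLLOW iteration:
initialize: $ ∈ FOLLOW(S)
round 1:
  C→S b a: FOLLOW(S) ⊇ FIRST(b) = {b}; new: +{b}
  C→a S A: FOLLOW(S) ⊇ FIRST(A) = {a}; new: +{a}
  S→A B: FOLLOW(A) ⊇ FIRST(B) = {a}; new: +{a}
  S→A B: FOLLOW(B) ⊇ FOLLOW(S) ⊇ {$,a,b}; new: +{$,a,b}
  S→b C: FOLLOW(C) ⊇ FOLLOW(S) ⊇ {$,a,b}; new: +{$,a,b}
  FOLLOW[S]={$,a,b}  FOLLOW[A]={a}  FOLLOW[B]={$,a,b}  FOLLOW[C]={$,a,b}
round 2:
  C→a S A: FOLLOW(A) ⊇ FOLLOW(C) ⊇ {$,a,b}; new: +{$,b}
  FOLLOW[S]={$,a,b}  FOLLOW[A]={$,a,b}  FOLLOW[B]={$,a,b}  FOLLOW[C]={$,a,b}
round 3: done
  FOLLOW[S]={$,a,b}  FOLLOW[A]={$,a,b}  FOLLOW[B]={$,a,b}  FOLLOW[C]={$,a,b}

FOLLOW(S) = ["$", "a", "b"]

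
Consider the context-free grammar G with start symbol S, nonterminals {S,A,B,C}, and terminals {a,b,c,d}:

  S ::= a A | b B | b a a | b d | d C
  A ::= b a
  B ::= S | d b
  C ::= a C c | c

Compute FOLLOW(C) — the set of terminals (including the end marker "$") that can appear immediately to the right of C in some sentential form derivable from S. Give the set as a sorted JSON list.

Compute FIRST by fixpoint:
[1]
  A via A→b a: +{b}
  B via B→d b: +{d}
  C via C→a C c: +{a}
  C via C→c: +{c}
  S via S→a A: +{a}
  S via S→b B: +{b}
  S via S→d C: +{d}
  S: {a,b,d}  A: {b}  B: {d}  C: {a,c}
[2]
  B via B→S: +{a,b}
  S: {a,b,d}  A: {b}  B: {a,b,d}  C: {a,c}
[3] (stable)
  S: {a,b,d}  A: {b}  B: {a,b,d}  C: {a,c}

Compute FOLLOW by fixpoint:
FOLLOW(S) := {$}
[1]
  C→a C c: FOLLOW(C) ⊇ FIRST(c) = {c}; new: +{c}
  S→a A: FOLLOW(A) ⊇ FOLLOW(S) ⊇ {$}; new: +{$}
  S→b B: FOLLOW(B) ⊇ FOLLOW(S) ⊇ {$}; new: +{$}
  S→d C: FOLLOW(C) ⊇ FOLLOW(S) ⊇ {$}; new: +{$}
  FOLLOW(S)={$}  FOLLOW(A)={$}  FOLLOW(B)={$}  FOLLOW(C)={$,c}
[2] (stable)
  FOLLOW(S)={$}  FOLLOW(A)={$}  FOLLOW(B)={$}  FOLLOW(C)={$,c}

FOLLOW(C) = ["$", "c"]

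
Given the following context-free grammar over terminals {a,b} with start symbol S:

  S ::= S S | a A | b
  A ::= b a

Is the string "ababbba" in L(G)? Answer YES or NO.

CNF form of G:
  S -> S S | T1 A | b
  A -> T0 T1
  T0 -> b
  T1 -> a

Fill CYK table bottom-up:
  cell(0,0) a: {T1}  orig:{}
  cell(1,1) b: {S,T0}  orig:{S}
  cell(2,2) a: {T1}  orig:{}
  cell(3,3) b: {S,T0}  orig:{S}
  cell(4,4) b: {S,T0}  orig:{S}
  cell(5,5) b: {S,T0}  orig:{S}
  cell(6,6) a: {T1}  orig:{}
  cell(0,1) ab: ∅
  cell(1,2) ba: {A}
  cell(2,3) ab: ∅
  cell(3,4) bb: {S}
  cell(4,5) bb: {S}
  cell(5,6) ba: {A}
  cell(0,2) aba: {S}
  cell(1,3) bab: ∅
  cell(2,4) abb: ∅
  cell(3,5) bbb: {S}
  cell(4,6) bba: ∅
  cell(0,3) abab: {S}
  cell(1,4) babb: ∅
  cell(2,5) abbb: ∅
  cell(3,6) bbba: ∅
  cell(0,4) ababb: {S}
  cell(1,5) babbb: ∅
  cell(2,6) abbba: ∅
  cell(0,5) ababbb: {S}
  cell(1,6) babbba: ∅
  cell(0,6) ababbba: ∅

S ∉ T[0,6] ⇒ NO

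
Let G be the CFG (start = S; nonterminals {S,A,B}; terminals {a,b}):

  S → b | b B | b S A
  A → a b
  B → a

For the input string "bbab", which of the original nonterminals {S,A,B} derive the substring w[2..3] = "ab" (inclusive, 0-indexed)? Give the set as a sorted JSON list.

CNF form of G:
  S -> T1 B | T1 X2 | b
  A -> T0 T1
  B -> a
  T0 -> a
  T1 -> b
  X2 -> S A

CYK fill — only the sub-triangle for w[2..3]:
  T[2,2] 'a' = {B,T0}  orig:{B}
  T[3,3] 'b' = {S,T1}  orig:{S}
  T[2,3] 'ab' = {A}

Original NTs in T[2,3] deriving "ab": ["A"]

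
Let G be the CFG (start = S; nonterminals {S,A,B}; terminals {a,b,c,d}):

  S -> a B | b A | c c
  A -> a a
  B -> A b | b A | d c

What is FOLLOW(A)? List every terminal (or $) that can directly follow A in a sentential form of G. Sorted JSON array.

Compute FIRST by fixpoint:
iter 1:
  A via A→a a: +{a}
  B via B→A b: +{a}
  B via B→b A: +{b}
  B via B→d c: +{d}
  S via S→a B: +{a}
  S via S→b A: +{b}
  S via S→c c: +{c}
  FIRST[S]={a,b,c}  FIRST[A]={a}  FIRST[B]={a,b,d}
iter 2: (stable)
  FIRST[S]={a,b,c}  FIRST[A]={a}  FIRST[B]={a,b,d}

FOLLOW sets:
seed FOLLOW(S) with $
iter 1:
  B→A b: FOLLOW(A) ⊇ FIRST(b) = {b}; new: +{b}
  S→a B: FOLLOW(B) ⊇ FOLLOW(S) ⊇ {$}; new: +{$}
  S→b A: FOLLOW(A) ⊇ FOLLOW(S) ⊇ {$}; new: +{$}
  FOLLOW[S]={$}  FOLLOW[A]={$,b}  FOLLOW[B]={$}
iter 2: done
  FOLLOW[S]={$}  FOLLOW[A]={$,b}  FOLLOW[B]={$}

FOLLOW(A) = ["$", "b"]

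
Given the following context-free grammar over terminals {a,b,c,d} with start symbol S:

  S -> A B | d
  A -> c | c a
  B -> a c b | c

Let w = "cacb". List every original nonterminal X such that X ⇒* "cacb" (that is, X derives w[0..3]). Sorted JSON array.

CNF form of G:
  S -> A B | d
  A -> T0 T1 | c
  B -> T1 X3 | c
  T0 -> c
  T1 -> a
  T2 -> b
  X3 -> T0 T2

Fill CYK table bottom-up — only the sub-triangle for w[0..3]:
  cell(0,0) c: {A,B,T0}  orig:{A,B}
  cell(1,1) a: {T1}  orig:{}
  cell(2,2) c: {A,B,T0}  orig:{A,B}
  cell(3,3) b: {T2}  orig:{}
  cell(0,1) ca: {A}
  cell(1,2) ac: ∅
  cell(2,3) cb: {X3}  orig:{}
  cell(0,2) cac: {S}
  cell(1,3) acb: {B}
  cell(0,3) cacb: {S}

Original NTs in T[0,3] deriving "cacb": ["S"]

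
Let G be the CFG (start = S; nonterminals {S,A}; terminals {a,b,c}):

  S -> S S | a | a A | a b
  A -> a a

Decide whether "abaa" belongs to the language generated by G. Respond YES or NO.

CNF form of G:
  S -> S S | T0 A | T0 T1 | a
  A -> T0 T0
  T0 -> a
  T1 -> b

CYK table (by increasing span):
  [0..0]={S,T0}  "a"  orig:{S}
  [1..1]={T1}  "b"  orig:{}
  [2..2]={S,T0}  "a"  orig:{S}
  [3..3]={S,T0}  "a"  orig:{S}
  [0..1]={S}  "ab"
  [1..2]=∅  "ba"
  [2..3]={A,S}  "aa"
  [0..2]={S}  "aba"
  [1..3]=∅  "baa"
  [0..3]={S}  "abaa"

S ∈ T[0,3] ⇒ YES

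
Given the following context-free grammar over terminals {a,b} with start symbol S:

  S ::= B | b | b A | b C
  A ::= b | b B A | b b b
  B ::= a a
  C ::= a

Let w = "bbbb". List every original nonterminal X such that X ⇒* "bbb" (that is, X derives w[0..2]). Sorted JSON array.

Convert to CNF:
  S -> T0 A | T0 C | T1 T1 | b
  A -> T0 X2 | T0 X3 | b
  B -> T1 T1
  C -> a
  T0 -> b
  T1 -> a
  X2 -> B A
  X3 -> T0 T0

CYK table (by increasing span) — only the sub-triangle for w[0..2]:
  T[0,0] 'b' = {A,S,T0}  orig:{A,S}
  T[1,1] 'b' = {A,S,T0}  orig:{A,S}
  T[2,2] 'b' = {A,S,T0}  orig:{A,S}
  T[0,1] 'bb' = {S,X3}  orig:{S}
  T[1,2] 'bb' = {S,X3}  orig:{S}
  T[0,2] 'bbb' = {A}

Original NTs in T[0,2] deriving "bbb": ["A"]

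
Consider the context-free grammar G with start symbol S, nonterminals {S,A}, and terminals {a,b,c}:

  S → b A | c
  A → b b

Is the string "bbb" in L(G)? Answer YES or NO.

CNF form of G:
  S -> T0 A | c
  A -> T0 T0
  T0 -> b

Fill CYK table bottom-up:
  T[0,0] 'b' = {T0}  orig:{}
  T[1,1] 'b' = {T0}  orig:{}
  T[2,2] 'b' = {T0}  orig:{}
  T[0,1] 'bb' = {A}
  T[1,2] 'bb' = {A}
  T[0,2] 'bbb' = {S}

S ∈ T[0,2] ⇒ YES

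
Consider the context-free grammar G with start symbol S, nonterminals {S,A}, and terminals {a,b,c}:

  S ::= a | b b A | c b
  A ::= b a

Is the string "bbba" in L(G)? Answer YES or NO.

Convert to CNF:
  S -> T0 X3 | T2 T0 | a
  A -> T0 T1
  T0 -> b
  T1 -> a
  T2 -> c
  X3 -> T0 A

Fill CYK table bottom-up:
  cell(0,0) b: {T0}  orig:{}
  cell(1,1) b: {T0}  orig:{}
  cell(2,2) b: {T0}  orig:{}
  cell(3,3) a: {S,T1}  orig:{S}
  cell(0,1) bb: ∅
  cell(1,2) bb: ∅
  cell(2,3) ba: {A}
  cell(0,2) bbb: ∅
  cell(1,3) bba: {X3}  orig:{}
  cell(0,3) bbba: {S}

S ∈ T[0,3] ⇒ YES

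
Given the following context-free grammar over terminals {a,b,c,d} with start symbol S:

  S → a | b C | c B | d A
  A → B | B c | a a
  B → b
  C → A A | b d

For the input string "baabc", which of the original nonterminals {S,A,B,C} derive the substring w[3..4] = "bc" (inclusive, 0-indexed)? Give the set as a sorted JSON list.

Convert to CNF:
  S -> T0 B | T2 C | T3 A | a
  A -> B T0 | T1 T1 | b
  B -> b
  C -> A A | T2 T3
  T0 -> c
  T1 -> a
  T2 -> b
  T3 -> d

CYK table (by increasing span) — only the sub-triangle for w[3..4]:
  cell(3,3) b: {A,B,T2}  orig:{A,B}
  cell(4,4) c: {T0}  orig:{}
  cell(3,4) bc: {A}

Original NTs in T[3,4] deriving "bc": ["A"]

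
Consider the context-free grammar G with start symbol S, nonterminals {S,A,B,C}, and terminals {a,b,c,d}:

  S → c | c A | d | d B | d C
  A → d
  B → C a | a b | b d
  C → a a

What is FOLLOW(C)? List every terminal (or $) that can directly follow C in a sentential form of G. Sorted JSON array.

Compute FIRST by fixpoint:
iter 1:
  A via A→d: +{d}
  B via B→a b: +{a}
  B via B→b d: +{b}
  C via C→a a: +{a}
  S via S→c: +{c}
  S via S→d: +{d}
  FIRST(S)={c,d}  FIRST(A)={d}  FIRST(B)={a,b}  FIRST(C)={a}
iter 2: done
  FIRST(S)={c,d}  FIRST(A)={d}  FIRST(B)={a,b}  FIRST(C)={a}

FOLLOW iteration:
initialize: $ ∈ FOLLOW(S)
iter 1:
  B→C a: FOLLOW(C) ⊇ FIRST(a) = {a}; new: +{a}
  S→c A: FOLLOW(A) ⊇ FOLLOW(S) ⊇ {$}; new: +{$}
  S→d B: FOLLOW(B) ⊇ FOLLOW(S) ⊇ {$}; new: +{$}
  S→d C: FOLLOW(C) ⊇ FOLLOW(S) ⊇ {$}; new: +{$}
  S: {$}  A: {$}  B: {$}  C: {$,a}
iter 2: — fixpoint
  S: {$}  A: {$}  B: {$}  C: {$,a}

FOLLOW(C) = ["$", "a"]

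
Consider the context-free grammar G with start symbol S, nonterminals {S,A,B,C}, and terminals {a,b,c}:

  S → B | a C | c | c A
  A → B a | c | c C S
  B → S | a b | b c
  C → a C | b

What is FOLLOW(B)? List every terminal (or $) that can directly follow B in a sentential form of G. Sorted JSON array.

FIRST sets, iterate to fixpoint:
iter 1:
  A via A→c: +{c}
  B via B→a b: +{a}
  B via B→b c: +{b}
  C via C→a C: +{a}
  C via C→b: +{b}
  S via S→B: +{a,b}
  S via S→c: +{c}
  FIRST(S)={a,b,c}  FIRST(A)={c}  FIRST(B)={a,b}  FIRST(C)={a,b}
iter 2:
  A via A→B a: +{a,b}
  B via B→S: +{c}
  FIRST(S)={a,b,c}  FIRST(A)={a,b,c}  FIRST(B)={a,b,c}  FIRST(C)={a,b}
iter 3: — fixpoint
  FIRST(S)={a,b,c}  FIRST(A)={a,b,c}  FIRST(B)={a,b,c}  FIRST(C)={a,b}

Compute FOLLOW by fixpoint:
initialize: $ ∈ FOLLOW(S)
pass 1:
  A→B a: FOLLOW(B) ⊇ FIRST(a) = {a}; new: +{a}
  A→c C S: FOLLOW(C) ⊇ FIRST(S) = {a,b,c}; new: +{a,b,c}
  B→S: FOLLOW(S) ⊇ FOLLOW(B) ⊇ {a}; new: +{a}
  S→B: FOLLOW(B) ⊇ FOLLOW(S) ⊇ {$,a}; new: +{$}
  S→a C: FOLLOW(C) ⊇ FOLLOW(S) ⊇ {$,a}; new: +{$}
  S→c A: FOLLOW(A) ⊇ FOLLOW(S) ⊇ {$,a}; new: +{$,a}
  FOLLOW(S)={$,a}  FOLLOW(A)={$,a}  FOLLOW(B)={$,a}  FOLLOW(C)={$,a,b,c}
pass 2: (stable)
  FOLLOW(S)={$,a}  FOLLOW(A)={$,a}  FOLLOW(B)={$,a}  FOLLOW(C)={$,a,b,c}

FOLLOW(B) = ["$", "a"]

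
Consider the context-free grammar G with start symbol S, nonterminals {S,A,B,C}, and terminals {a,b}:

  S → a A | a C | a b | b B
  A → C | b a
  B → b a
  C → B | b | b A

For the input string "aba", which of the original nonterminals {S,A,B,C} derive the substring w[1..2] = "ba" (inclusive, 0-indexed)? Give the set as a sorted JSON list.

CNF form of G:
  S -> T0 B | T1 A | T1 C | T1 T0
  A -> T0 A | T0 T1 | b
  B -> T0 T1
  C -> T0 A | T0 T1 | b
  T0 -> b
  T1 -> a

CYK fill (cells [i..j] with 1 ≤ i ≤ j ≤ 2 only):
  cell(1,1) b: {A,C,T0}  orig:{A,C}
  cell(2,2) a: {T1}  orig:{}
  cell(1,2) ba: {A,B,C}

Original NTs in T[1,2] deriving "ba": ["A", "B", "C"]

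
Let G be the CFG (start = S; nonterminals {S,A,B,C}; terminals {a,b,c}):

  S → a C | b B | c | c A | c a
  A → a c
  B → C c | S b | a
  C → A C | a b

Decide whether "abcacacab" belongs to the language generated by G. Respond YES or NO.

CNF form of G:
  S -> T0 C | T1 A | T1 T0 | T2 B | c
  A -> T0 T1
  B -> C T1 | S T2 | a
  C -> A C | T0 T2
  T0 -> a
  T1 -> c
  T2 -> b

CYK table (by increasing span):
  T[0,0] 'a' = {B,T0}  orig:{B}
  T[1,1] 'b' = {T2}  orig:{}
  T[2,2] 'c' = {S,T1}  orig:{S}
  T[3,3] 'a' = {B,T0}  orig:{B}
  T[4,4] 'c' = {S,T1}  orig:{S}
  T[5,5] 'a' = {B,T0}  orig:{B}
  T[6,6] 'c' = {S,T1}  orig:{S}
  T[7,7] 'a' = {B,T0}  orig:{B}
  T[8,8] 'b' = {T2}  orig:{}
  T[0,1] 'ab' = {C}
  T[1,2] 'bc' = ∅
  T[2,3] 'ca' = {S}
  T[3,4] 'ac' = {A}
  T[4,5] 'ca' = {S}
  T[5,6] 'ac' = {A}
  T[6,7] 'ca' = {S}
  T[7,8] 'ab' = {C}
  T[0,2] 'abc' = {B}
  T[1,3] 'bca' = ∅
  T[2,4] 'cac' = {S}
  T[3,5] 'aca' = ∅
  T[4,6] 'cac' = {S}
  T[5,7] 'aca' = ∅
  T[6,8] 'cab' = {B}
  T[0,3] 'abca' = ∅
  T[1,4] 'bcac' = ∅
  T[2,5] 'caca' = ∅
  T[3,6] 'acac' = ∅
  T[4,7] 'caca' = ∅
  T[5,8] 'acab' = {C}
  T[0,4] 'abcac' = ∅
  T[1,5] 'bcaca' = ∅
  T[2,6] 'cacac' = ∅
  T[3,7] 'acaca' = ∅
  T[4,8] 'cacab' = ∅
  T[0,5] 'abcaca' = ∅
  T[1,6] 'bcacac' = ∅
  T[2,7] 'cacaca' = ∅
  T[3,8] 'acacab' = {C}
  T[0,6] 'abcacac' = ∅
  T[1,7] 'bcacaca' = ∅
  T[2,8] 'cacacab' = ∅
  T[0,7] 'abcacaca' = ∅
  T[1,8] 'bcacacab' = ∅
  T[0,8] 'abcacacab' = ∅

S ∉ T[0,8] ⇒ NO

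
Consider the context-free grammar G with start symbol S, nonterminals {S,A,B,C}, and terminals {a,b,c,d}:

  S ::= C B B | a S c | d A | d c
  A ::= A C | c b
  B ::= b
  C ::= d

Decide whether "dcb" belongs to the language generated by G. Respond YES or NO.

CNF form of G:
  S -> C X4 | T2 X5 | T3 A | T3 T0
  A -> A C | T0 T1
  B -> b
  C -> d
  T0 -> c
  T1 -> b
  T2 -> a
  T3 -> d
  X4 -> B B
  X5 -> S T0

CYK table (by increasing span):
  T[0,0] 'd' = {C,T3}  orig:{C}
  T[1,1] 'c' = {T0}  orig:{}
  T[2,2] 'b' = {B,T1}  orig:{B}
  T[0,1] 'dc' = {S}
  T[1,2] 'cb' = {A}
  T[0,2] 'dcb' = {S}

S ∈ T[0,2] ⇒ YES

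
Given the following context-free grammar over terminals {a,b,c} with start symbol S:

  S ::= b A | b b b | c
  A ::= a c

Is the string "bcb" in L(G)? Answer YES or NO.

CNF form of G:
  S -> T2 A | T2 X3 | c
  A -> T0 T1
  T0 -> a
  T1 -> c
  T2 -> b
  X3 -> T2 T2

CYK fill:
  T[0,0] 'b' = {T2}  orig:{}
  T[1,1] 'c' = {S,T1}  orig:{S}
  T[2,2] 'b' = {T2}  orig:{}
  T[0,1] 'bc' = ∅
  T[1,2] 'cb' = ∅
  T[0,2] 'bcb' = ∅

S ∉ T[0,2] ⇒ NO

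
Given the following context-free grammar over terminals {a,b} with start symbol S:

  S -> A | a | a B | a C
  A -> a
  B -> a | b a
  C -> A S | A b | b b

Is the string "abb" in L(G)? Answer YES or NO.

Convert to CNF:
  S -> T1 B | T1 C | a
  A -> a
  B -> T0 T1 | a
  C -> A S | A T0 | T0 T0
  T0 -> b
  T1 -> a

CYK fill:
  T[0,0] 'a' = {A,B,S,T1}  orig:{A,B,S}
  T[1,1] 'b' = {T0}  orig:{}
  T[2,2] 'b' = {T0}  orig:{}
  T[0,1] 'ab' = {C}
  T[1,2] 'bb' = {C}
  T[0,2] 'abb' = {S}

S ∈ T[0,2] ⇒ YES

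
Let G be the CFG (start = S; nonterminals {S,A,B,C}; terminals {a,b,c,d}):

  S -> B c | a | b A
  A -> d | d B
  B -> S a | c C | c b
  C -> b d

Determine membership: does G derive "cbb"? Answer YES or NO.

Convert to CNF:
  S -> B T2 | T3 A | a
  A -> T0 B | d
  B -> S T1 | T2 C | T2 T3
  C -> T3 T0
  T0 -> d
  T1 -> a
  T2 -> c
  T3 -> b

CYK table (by increasing span):
  T[0,0] 'c' = {T2}  orig:{}
  T[1,1] 'b' = {T3}  orig:{}
  T[2,2] 'b' = {T3}  orig:{}
  T[0,1] 'cb' = {B}
  T[1,2] 'bb' = ∅
  T[0,2] 'cbb' = ∅

S ∉ T[0,2] ⇒ NO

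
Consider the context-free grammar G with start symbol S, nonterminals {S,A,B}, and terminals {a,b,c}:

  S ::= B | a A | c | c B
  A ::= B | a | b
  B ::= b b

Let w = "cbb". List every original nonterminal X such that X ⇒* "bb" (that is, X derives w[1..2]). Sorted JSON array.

Convert to CNF:
  S -> T0 T0 | T1 A | T2 B | c
  A -> T0 T0 | a | b
  B -> T0 T0
  T0 -> b
  T1 -> a
  T2 -> c

Fill CYK table bottom-up (cells [i..j] with 1 ≤ i ≤ j ≤ 2 only):
  T[1,1] 'b' = {A,T0}  orig:{A}
  T[2,2] 'b' = {A,T0}  orig:{A}
  T[1,2] 'bb' = {A,B,S}

Original NTs in T[1,2] deriving "bb": ["A", "B", "S"]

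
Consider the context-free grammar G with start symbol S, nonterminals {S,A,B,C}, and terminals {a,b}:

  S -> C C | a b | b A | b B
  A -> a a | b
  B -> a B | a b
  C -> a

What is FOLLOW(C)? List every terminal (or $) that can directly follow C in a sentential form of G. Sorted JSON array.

FIRST sets, iterate to fixpoint:
round 1:
  A via A→a a: +{a}
  A via A→b: +{b}
  B via B→a B: +{a}
  C via C→a: +{a}
  S via S→C C: +{a}
  S via S→b A: +{b}
  FIRST[S]={a,b}  FIRST[A]={a,b}  FIRST[B]={a}  FIRST[C]={a}
round 2: done
  FIRST[S]={a,b}  FIRST[A]={a,b}  FIRST[B]={a}  FIRST[C]={a}

FOLLOW iteration:
initialize: $ ∈ FOLLOW(S)
[1]
  S→C C: FOLLOW(C) ⊇ FIRST(C) = {a}; new: +{a}
  S→C C: FOLLOW(C) ⊇ FOLLOW(S) ⊇ {$}; new: +{$}
  S→b A: FOLLOW(A) ⊇ FOLLOW(S) ⊇ {$}; new: +{$}
  S→b B: FOLLOW(B) ⊇ FOLLOW(S) ⊇ {$}; new: +{$}
  FOLLOW[S]={$}  FOLLOW[A]={$}  FOLLOW[B]={$}  FOLLOW[C]={$,a}
[2] (stable)
  FOLLOW[S]={$}  FOLLOW[A]={$}  FOLLOW[B]={$}  FOLLOW[C]={$,a}

FOLLOW(C) = ["$", "a"]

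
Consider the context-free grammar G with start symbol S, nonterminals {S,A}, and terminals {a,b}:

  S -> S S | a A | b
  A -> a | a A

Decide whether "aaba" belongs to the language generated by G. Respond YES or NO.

CNF form of G:
  S -> S S | T0 A | b
  A -> T0 A | a
  T0 -> a

CYK fill:
  [0..0]={A,T0}  "a"  orig:{A}
  [1..1]={A,T0}  "a"  orig:{A}
  [2..2]={S}  "b"
  [3..3]={A,T0}  "a"  orig:{A}
  [0..1]={A,S}  "aa"
  [1..2]=∅  "ab"
  [2..3]=∅  "ba"
  [0..2]={S}  "aab"
  [1..3]=∅  "aba"
  [0..3]=∅  "aaba"

S ∉ T[0,3] ⇒ NO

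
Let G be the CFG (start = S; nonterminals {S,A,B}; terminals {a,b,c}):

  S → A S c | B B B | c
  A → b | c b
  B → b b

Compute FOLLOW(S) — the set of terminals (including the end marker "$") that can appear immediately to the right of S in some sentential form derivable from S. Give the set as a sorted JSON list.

FIRST iteration:
pass 1:
  A via A→b: +{b}
  A via A→c b: +{c}
  B via B→b b: +{b}
  S via S→A S c: +{b,c}
  FIRST[S]={b,c}  FIRST[A]={b,c}  FIRST[B]={b}
pass 2: done
  FIRST[S]={b,c}  FIRST[A]={b,c}  FIRST[B]={b}

FOLLOW iteration:
FOLLOW(S) := {$}
pass 1:
  S→A S c: FOLLOW(A) ⊇ FIRST(S) = {b,c}; new: +{b,c}
  S→A S c: FOLLOW(S) ⊇ FIRST(c) = {c}; new: +{c}
  S→B B B: FOLLOW(B) ⊇ FIRST(B) = {b}; new: +{b}
  S→B B B: FOLLOW(B) ⊇ FOLLOW(S) ⊇ {$,c}; new: +{$,c}
  S: {$,c}  A: {b,c}  B: {$,b,c}
pass 2: done
  S: {$,c}  A: {b,c}  B: {$,b,c}

FOLLOW(S) = ["$", "c"]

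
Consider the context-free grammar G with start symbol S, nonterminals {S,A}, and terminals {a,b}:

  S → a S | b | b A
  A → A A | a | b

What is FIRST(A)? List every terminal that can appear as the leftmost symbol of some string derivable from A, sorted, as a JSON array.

Compute FIRST by fixpoint:
iter 1:
  A via A→a: +{a}
  A via A→b: +{b}
  S via S→a S: +{a}
  S via S→b: +{b}
  S: {a,b}  A: {a,b}
iter 2: — fixpoint
  S: {a,b}  A: {a,b}

FIRST(A) = ["a", "b"]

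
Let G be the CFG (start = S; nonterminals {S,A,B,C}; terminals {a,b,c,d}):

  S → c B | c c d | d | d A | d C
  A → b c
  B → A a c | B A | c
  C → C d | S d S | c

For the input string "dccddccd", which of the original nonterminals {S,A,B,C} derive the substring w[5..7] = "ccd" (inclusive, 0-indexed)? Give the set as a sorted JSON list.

Convert to CNF:
  S -> T1 B | T1 X6 | T3 A | T3 C | d
  A -> T0 T1
  B -> A X4 | B A | c
  C -> C T3 | S X5 | c
  T0 -> b
  T1 -> c
  T2 -> a
  T3 -> d
  X4 -> T2 T1
  X5 -> T3 S
  X6 -> T1 T3

CYK fill — only the sub-triangle for w[5..7]:
  [5..5]={B,C,T1}  "c"  orig:{B,C}
  [6..6]={B,C,T1}  "c"  orig:{B,C}
  [7..7]={S,T3}  "d"  orig:{S}
  [5..6]={S}  "cc"
  [6..7]={C,X6}  "cd"  orig:{C}
  [5..7]={S}  "ccd"

Original NTs in T[5,7] deriving "ccd": ["S"]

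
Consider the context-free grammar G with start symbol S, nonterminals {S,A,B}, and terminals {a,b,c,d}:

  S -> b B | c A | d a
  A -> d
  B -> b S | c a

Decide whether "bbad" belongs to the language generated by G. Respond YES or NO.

Convert to CNF:
  S -> T0 B | T1 A | T3 T2
  A -> d
  B -> T0 S | T1 T2
  T0 -> b
  T1 -> c
  T2 -> a
  T3 -> d

Fill CYK table bottom-up:
  [0..0]={T0}  "b"  orig:{}
  [1..1]={T0}  "b"  orig:{}
  [2..2]={T2}  "a"  orig:{}
  [3..3]={A,T3}  "d"  orig:{A}
  [0..1]=∅  "bb"
  [1..2]=∅  "ba"
  [2..3]=∅  "ad"
  [0..2]=∅  "bba"
  [1..3]=∅  "bad"
  [0..3]=∅  "bbad"

S ∉ T[0,3] ⇒ NO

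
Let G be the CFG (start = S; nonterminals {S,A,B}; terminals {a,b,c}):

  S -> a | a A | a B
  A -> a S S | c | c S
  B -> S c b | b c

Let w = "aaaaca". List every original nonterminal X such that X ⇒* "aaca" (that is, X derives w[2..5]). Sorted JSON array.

Convert to CNF:
  S -> T0 A | T0 B | a
  A -> T0 X3 | T1 S | c
  B -> S X4 | T2 T1
  T0 -> a
  T1 -> c
  T2 -> b
  X3 -> S S
  X4 -> T1 T2

CYK table (by increasing span), restricted to cells inside w[2..5]:
  [2..2]={S,T0}  "a"  orig:{S}
  [3..3]={S,T0}  "a"  orig:{S}
  [4..4]={A,T1}  "c"  orig:{A}
  [5..5]={S,T0}  "a"  orig:{S}
  [2..3]={X3}  "aa"  orig:{}
  [3..4]={S}  "ac"
  [4..5]={A}  "ca"
  [2..4]={X3}  "aac"  orig:{}
  [3..5]={S,X3}  "aca"  orig:{S}
  [2..5]={A,X3}  "aaca"  orig:{A}

Original NTs in T[2,5] deriving "aaca": ["A"]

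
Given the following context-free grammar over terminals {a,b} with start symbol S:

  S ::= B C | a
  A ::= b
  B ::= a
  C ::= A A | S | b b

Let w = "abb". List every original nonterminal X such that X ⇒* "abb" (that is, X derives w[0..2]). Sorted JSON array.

CNF form of G:
  S -> B C | a
  A -> b
  B -> a
  C -> A A | B C | T0 T0 | a
  T0 -> b

CYK table (by increasing span), restricted to cells inside w[0..2]:
  [0..0]={B,C,S}  "a"
  [1..1]={A,T0}  "b"  orig:{A}
  [2..2]={A,T0}  "b"  orig:{A}
  [0..1]=∅  "ab"
  [1..2]={C}  "bb"
  [0..2]={C,S}  "abb"

Original NTs in T[0,2] deriving "abb": ["C", "S"]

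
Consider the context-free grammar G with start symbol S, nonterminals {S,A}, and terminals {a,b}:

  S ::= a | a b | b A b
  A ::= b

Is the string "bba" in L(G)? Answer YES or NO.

Convert to CNF:
  S -> T0 T1 | T1 X2 | a
  A -> b
  T0 -> a
  T1 -> b
  X2 -> A T1

CYK table (by increasing span):
  T[0,0] 'b' = {A,T1}  orig:{A}
  T[1,1] 'b' = {A,T1}  orig:{A}
  T[2,2] 'a' = {S,T0}  orig:{S}
  T[0,1] 'bb' = {X2}  orig:{}
  T[1,2] 'ba' = ∅
  T[0,2] 'bba' = ∅

S ∉ T[0,2] ⇒ NO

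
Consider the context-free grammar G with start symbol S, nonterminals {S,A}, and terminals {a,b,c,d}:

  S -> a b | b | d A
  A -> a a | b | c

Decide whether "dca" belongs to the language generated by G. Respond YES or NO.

CNF form of G:
  S -> T0 T1 | T2 A | b
  A -> T0 T0 | b | c
  T0 -> a
  T1 -> b
  T2 -> d

Fill CYK table bottom-up:
  cell(0,0) d: {T2}  orig:{}
  cell(1,1) c: {A}
  cell(2,2) a: {T0}  orig:{}
  cell(0,1) dc: {S}
  cell(1,2) ca: ∅
  cell(0,2) dca: ∅

S ∉ T[0,2] ⇒ NO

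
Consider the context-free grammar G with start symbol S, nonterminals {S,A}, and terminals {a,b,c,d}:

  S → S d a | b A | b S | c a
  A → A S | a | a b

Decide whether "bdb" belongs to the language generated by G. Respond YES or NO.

CNF form of G:
  S -> S X4 | T1 A | T1 S | T3 T0
  A -> A S | T0 T1 | a
  T0 -> a
  T1 -> b
  T2 -> d
  T3 -> c
  X4 -> T2 T0

Fill CYK table bottom-up:
  cell(0,0) b: {T1}  orig:{}
  cell(1,1) d: {T2}  orig:{}
  cell(2,2) b: {T1}  orig:{}
  cell(0,1) bd: ∅
  cell(1,2) db: ∅
  cell(0,2) bdb: ∅

S ∉ T[0,2] ⇒ NO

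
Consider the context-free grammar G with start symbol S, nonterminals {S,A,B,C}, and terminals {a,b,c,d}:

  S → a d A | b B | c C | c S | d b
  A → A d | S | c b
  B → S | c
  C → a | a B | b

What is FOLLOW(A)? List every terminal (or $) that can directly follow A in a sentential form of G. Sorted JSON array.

FIRST sets, iterate to fixpoint:
iter 1:
  A via A→c b: +{c}
  B via B→c: +{c}
  C via C→a: +{a}
  C via C→b: +{b}
  S via S→a d A: +{a}
  S via S→b B: +{b}
  S via S→c C: +{c}
  S via S→d b: +{d}
  FIRST(S)={a,b,c,d}  FIRST(A)={c}  FIRST(B)={c}  FIRST(C)={a,b}
iter 2:
  A via A→S: +{a,b,d}
  B via B→S: +{a,b,d}
  FIRST(S)={a,b,c,d}  FIRST(A)={a,b,c,d}  FIRST(B)={a,b,c,d}  FIRST(C)={a,b}
iter 3: done
  FIRST(S)={a,b,c,d}  FIRST(A)={a,b,c,d}  FIRST(B)={a,b,c,d}  FIRST(C)={a,b}

FOLLOW iteration:
seed FOLLOW(S) with $
round 1:
  A→A d: FOLLOW(A) ⊇ FIRST(d) = {d}; new: +{d}
  A→S: FOLLOW(S) ⊇ FOLLOW(A) ⊇ {d}; new: +{d}
  S→a d A: FOLLOW(A) ⊇ FOLLOW(S) ⊇ {$,d}; new: +{$}
  S→b B: FOLLOW(B) ⊇ FOLLOW(S) ⊇ {$,d}; new: +{$,d}
  S→c C: FOLLOW(C) ⊇ FOLLOW(S) ⊇ {$,d}; new: +{$,d}
  FOLLOW[S]={$,d}  FOLLOW[A]={$,d}  FOLLOW[B]={$,d}  FOLLOW[C]={$,d}
round 2: — fixpoint
  FOLLOW[S]={$,d}  FOLLOW[A]={$,d}  FOLLOW[B]={$,d}  FOLLOW[C]={$,d}

FOLLOW(A) = ["$", "d"]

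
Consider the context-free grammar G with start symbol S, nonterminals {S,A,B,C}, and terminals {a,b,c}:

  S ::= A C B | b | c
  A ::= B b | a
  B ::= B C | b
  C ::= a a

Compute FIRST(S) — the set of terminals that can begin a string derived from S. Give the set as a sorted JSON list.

FIRST iteration:
iter 1:
  A via A→a: +{a}
  B via B→b: +{b}
  C via C→a a: +{a}
  S via S→A C B: +{a}
  S via S→b: +{b}
  S via S→c: +{c}
  S: {a,b,c}  A: {a}  B: {b}  C: {a}
iter 2:
  A via A→B b: +{b}
  S: {a,b,c}  A: {a,b}  B: {b}  C: {a}
iter 3: (stable)
  S: {a,b,c}  A: {a,b}  B: {b}  C: {a}

FIRST(S) = ["a", "b", "c"]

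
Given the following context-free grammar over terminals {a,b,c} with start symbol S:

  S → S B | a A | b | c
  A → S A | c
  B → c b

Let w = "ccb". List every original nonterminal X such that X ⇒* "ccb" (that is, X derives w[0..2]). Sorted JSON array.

Convert to CNF:
  S -> S B | T2 A | b | c
  A -> S A | c
  B -> T0 T1
  T0 -> c
  T1 -> b
  T2 -> a

CYK table (by increasing span) (cells [i..j] with 0 ≤ i ≤ j ≤ 2 only):
  T[0,0] 'c' = {A,S,T0}  orig:{A,S}
  T[1,1] 'c' = {A,S,T0}  orig:{A,S}
  T[2,2] 'b' = {S,T1}  orig:{S}
  T[0,1] 'cc' = {A}
  T[1,2] 'cb' = {B}
  T[0,2] 'ccb' = {S}

Original NTs in T[0,2] deriving "ccb": ["S"]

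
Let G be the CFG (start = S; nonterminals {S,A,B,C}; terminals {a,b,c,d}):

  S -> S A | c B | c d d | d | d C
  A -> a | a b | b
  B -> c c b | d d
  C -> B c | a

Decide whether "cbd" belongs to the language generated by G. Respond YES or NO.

CNF form of G:
  S -> S A | T2 B | T2 X5 | T3 C | d
  A -> T0 T1 | a | b
  B -> T2 X4 | T3 T3
  C -> B T2 | a
  T0 -> a
  T1 -> b
  T2 -> c
  T3 -> d
  X4 -> T2 T1
  X5 -> T3 T3

Fill CYK table bottom-up:
  [0..0]={T2}  "c"  orig:{}
  [1..1]={A,T1}  "b"  orig:{A}
  [2..2]={S,T3}  "d"  orig:{S}
  [0..1]={X4}  "cb"  orig:{}
  [1..2]=∅  "bd"
  [0..2]=∅  "cbd"

S ∉ T[0,2] ⇒ NO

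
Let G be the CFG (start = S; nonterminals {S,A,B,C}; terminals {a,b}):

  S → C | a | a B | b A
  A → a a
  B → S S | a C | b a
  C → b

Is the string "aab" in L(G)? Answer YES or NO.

CNF form of G:
  S -> T0 B | T1 A | a | b
  A -> T0 T0
  B -> S S | T0 C | T1 T0
  C -> b
  T0 -> a
  T1 -> b

CYK table (by increasing span):
  T[0,0] 'a' = {S,T0}  orig:{S}
  T[1,1] 'a' = {S,T0}  orig:{S}
  T[2,2] 'b' = {C,S,T1}  orig:{C,S}
  T[0,1] 'aa' = {A,B}
  T[1,2] 'ab' = {B}
  T[0,2] 'aab' = {S}

S ∈ T[0,2] ⇒ YES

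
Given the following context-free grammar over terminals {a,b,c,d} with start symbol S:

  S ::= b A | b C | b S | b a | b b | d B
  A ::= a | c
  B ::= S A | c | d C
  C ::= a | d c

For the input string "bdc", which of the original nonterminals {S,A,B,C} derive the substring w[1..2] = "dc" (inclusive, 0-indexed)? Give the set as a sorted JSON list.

CNF form of G:
  S -> T0 B | T2 A | T2 C | T2 S | T2 T2 | T2 T3
  A -> a | c
  B -> S A | T0 C | c
  C -> T0 T1 | a
  T0 -> d
  T1 -> c
  T2 -> b
  T3 -> a

Fill CYK table bottom-up, restricted to cells inside w[1..2]:
  T[1,1] 'd' = {T0}  orig:{}
  T[2,2] 'c' = {A,B,T1}  orig:{A,B}
  T[1,2] 'dc' = {C,S}

Original NTs in T[1,2] deriving "dc": ["C", "S"]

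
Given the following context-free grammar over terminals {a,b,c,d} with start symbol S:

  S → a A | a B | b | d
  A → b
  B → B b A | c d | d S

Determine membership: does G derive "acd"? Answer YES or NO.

CNF form of G:
  S -> T3 A | T3 B | b | d
  A -> b
  B -> B X4 | T1 T2 | T2 S
  T0 -> b
  T1 -> c
  T2 -> d
  T3 -> a
  X4 -> T0 A

Fill CYK table bottom-up:
  T[0,0] 'a' = {T3}  orig:{}
  T[1,1] 'c' = {T1}  orig:{}
  T[2,2] 'd' = {S,T2}  orig:{S}
  T[0,1] 'ac' = ∅
  T[1,2] 'cd' = {B}
  T[0,2] 'acd' = {S}

S ∈ T[0,2] ⇒ YES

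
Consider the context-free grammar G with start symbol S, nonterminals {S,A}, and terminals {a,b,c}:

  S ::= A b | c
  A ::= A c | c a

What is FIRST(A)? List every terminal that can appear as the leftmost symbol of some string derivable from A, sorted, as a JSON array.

FIRST sets, iterate to fixpoint:
iter 1:
  A via A→c a: +{c}
  S via S→A b: +{c}
  S: {c}  A: {c}
iter 2: (no change)
  S: {c}  A: {c}

FIRST(A) = ["c"]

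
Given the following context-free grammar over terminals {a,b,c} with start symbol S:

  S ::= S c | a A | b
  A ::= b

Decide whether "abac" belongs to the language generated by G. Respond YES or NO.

CNF form of G:
  S -> S T0 | T1 A | b
  A -> b
  T0 -> c
  T1 -> a

Fill CYK table bottom-up:
  cell(0,0) a: {T1}  orig:{}
  cell(1,1) b: {A,S}
  cell(2,2) a: {T1}  orig:{}
  cell(3,3) c: {T0}  orig:{}
  cell(0,1) ab: {S}
  cell(1,2) ba: ∅
  cell(2,3) ac: ∅
  cell(0,2) aba: ∅
  cell(1,3) bac: ∅
  cell(0,3) abac: ∅

S ∉ T[0,3] ⇒ NO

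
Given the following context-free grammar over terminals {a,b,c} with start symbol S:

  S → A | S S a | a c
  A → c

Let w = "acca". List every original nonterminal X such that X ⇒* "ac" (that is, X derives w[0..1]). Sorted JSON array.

CNF form of G:
  S -> S X2 | T0 T1 | c
  A -> c
  T0 -> a
  T1 -> c
  X2 -> S T0

Fill CYK table bottom-up — only the sub-triangle for w[0..1]:
  T[0,0] 'a' = {T0}  orig:{}
  T[1,1] 'c' = {A,S,T1}  orig:{A,S}
  T[0,1] 'ac' = {S}

Original NTs in T[0,1] deriving "ac": ["S"]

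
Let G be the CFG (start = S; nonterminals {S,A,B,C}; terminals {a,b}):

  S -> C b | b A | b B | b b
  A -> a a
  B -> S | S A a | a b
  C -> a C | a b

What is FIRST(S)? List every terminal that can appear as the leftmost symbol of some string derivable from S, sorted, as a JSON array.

Compute FIRST by fixpoint:
[1]
  A via A→a a: +{a}
  B via B→a b: +{a}
  C via C→a C: +{a}
  S via S→C b: +{a}
  S via S→b A: +{b}
  S: {a,b}  A: {a}  B: {a}  C: {a}
[2]
  B via B→S: +{b}
  S: {a,b}  A: {a}  B: {a,b}  C: {a}
[3] done
  S: {a,b}  A: {a}  B: {a,b}  C: {a}

FIRST(S) = ["a", "b"]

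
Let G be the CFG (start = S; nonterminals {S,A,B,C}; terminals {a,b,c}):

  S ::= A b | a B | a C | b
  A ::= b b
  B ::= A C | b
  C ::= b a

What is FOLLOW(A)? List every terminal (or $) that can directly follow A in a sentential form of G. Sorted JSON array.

Compute FIRST by fixpoint:
[1]
  A via A→b b: +{b}
  B via B→A C: +{b}
  C via C→b a: +{b}
  S via S→A b: +{b}
  S via S→a B: +{a}
  S: {a,b}  A: {b}  B: {b}  C: {b}
[2] (stable)
  S: {a,b}  A: {b}  B: {b}  C: {b}

FOLLOW iteration:
FOLLOW(S) := {$}
iter 1:
  B→A C: FOLLOW(A) ⊇ FIRST(C) = {b}; new: +{b}
  S→a B: FOLLOW(B) ⊇ FOLLOW(S) ⊇ {$}; new: +{$}
  S→a C: FOLLOW(C) ⊇ FOLLOW(S) ⊇ {$}; new: +{$}
  FOLLOW[S]={$}  FOLLOW[A]={b}  FOLLOW[B]={$}  FOLLOW[C]={$}
iter 2: (no change)
  FOLLOW[S]={$}  FOLLOW[A]={b}  FOLLOW[B]={$}  FOLLOW[C]={$}

FOLLOW(A) = ["b"]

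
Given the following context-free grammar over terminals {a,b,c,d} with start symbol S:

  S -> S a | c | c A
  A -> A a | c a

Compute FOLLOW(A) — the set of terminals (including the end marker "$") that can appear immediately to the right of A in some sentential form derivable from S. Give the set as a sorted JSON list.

Compute FIRST by fixpoint:
iter 1:
  A via A→c a: +{c}
  S via S→c: +{c}
  FIRST(S)={c}  FIRST(A)={c}
iter 2: (no change)
  FIRST(S)={c}  FIRST(A)={c}

FOLLOW iteration:
FOLLOW(S) := {$}
round 1:
  A→A a: FOLLOW(A) ⊇ FIRST(a) = {a}; new: +{a}
  S→S a: FOLLOW(S) ⊇ FIRST(a) = {a}; new: +{a}
  S→c A: FOLLOW(A) ⊇ FOLLOW(S) ⊇ {$,a}; new: +{$}
  FOLLOW(S)={$,a}  FOLLOW(A)={$,a}
round 2: done
  FOLLOW(S)={$,a}  FOLLOW(A)={$,a}

FOLLOW(A) = ["$", "a"]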